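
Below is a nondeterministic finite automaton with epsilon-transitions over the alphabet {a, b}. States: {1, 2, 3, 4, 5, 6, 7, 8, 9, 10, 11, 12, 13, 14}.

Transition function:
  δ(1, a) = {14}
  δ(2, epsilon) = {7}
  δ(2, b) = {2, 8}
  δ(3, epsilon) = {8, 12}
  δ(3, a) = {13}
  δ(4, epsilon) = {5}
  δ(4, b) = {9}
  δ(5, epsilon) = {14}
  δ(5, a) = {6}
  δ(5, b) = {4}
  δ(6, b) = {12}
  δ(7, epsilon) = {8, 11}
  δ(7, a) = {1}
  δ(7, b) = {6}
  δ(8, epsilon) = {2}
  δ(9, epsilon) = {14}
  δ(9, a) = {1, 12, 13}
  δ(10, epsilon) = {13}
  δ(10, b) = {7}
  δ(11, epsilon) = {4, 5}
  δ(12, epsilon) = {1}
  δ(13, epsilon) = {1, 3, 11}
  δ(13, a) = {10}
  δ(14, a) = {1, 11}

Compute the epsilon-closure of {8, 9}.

{2, 4, 5, 7, 8, 9, 11, 14}

Start with {8, 9}.
From 8 via epsilon: add 2.
From 9 via epsilon: add 14.
From 2 via epsilon: add 7.
From 7 via epsilon: add 11.
From 11 via epsilon: add 4, 5.
No new states can be added; the closed set is {2, 4, 5, 7, 8, 9, 11, 14}.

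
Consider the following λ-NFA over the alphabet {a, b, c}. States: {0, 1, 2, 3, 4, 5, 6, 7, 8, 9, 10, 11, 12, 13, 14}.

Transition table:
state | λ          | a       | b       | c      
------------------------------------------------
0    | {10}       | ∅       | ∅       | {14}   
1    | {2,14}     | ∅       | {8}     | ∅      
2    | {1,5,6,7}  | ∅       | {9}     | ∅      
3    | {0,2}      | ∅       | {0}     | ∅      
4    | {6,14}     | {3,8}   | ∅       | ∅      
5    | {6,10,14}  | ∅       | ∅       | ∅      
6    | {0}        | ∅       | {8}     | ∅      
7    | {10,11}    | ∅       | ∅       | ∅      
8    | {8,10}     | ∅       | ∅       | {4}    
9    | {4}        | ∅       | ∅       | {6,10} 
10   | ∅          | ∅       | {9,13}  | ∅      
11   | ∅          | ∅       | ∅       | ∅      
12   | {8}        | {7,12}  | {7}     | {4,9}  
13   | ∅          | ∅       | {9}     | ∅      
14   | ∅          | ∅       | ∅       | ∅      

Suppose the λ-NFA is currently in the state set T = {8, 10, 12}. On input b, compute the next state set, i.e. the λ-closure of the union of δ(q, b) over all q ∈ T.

10 on b → {9, 13}.
12 on b → {7}.
No b-transition from 8.
Union after reading b: {7, 9, 13}.
Now take the λ-closure:
From 7 via λ: add 10, 11.
From 9 via λ: add 4.
From 4 via λ: add 6, 14.
From 6 via λ: add 0.
No new states can be added; the closed set is {0, 4, 6, 7, 9, 10, 11, 13, 14}.

{0, 4, 6, 7, 9, 10, 11, 13, 14}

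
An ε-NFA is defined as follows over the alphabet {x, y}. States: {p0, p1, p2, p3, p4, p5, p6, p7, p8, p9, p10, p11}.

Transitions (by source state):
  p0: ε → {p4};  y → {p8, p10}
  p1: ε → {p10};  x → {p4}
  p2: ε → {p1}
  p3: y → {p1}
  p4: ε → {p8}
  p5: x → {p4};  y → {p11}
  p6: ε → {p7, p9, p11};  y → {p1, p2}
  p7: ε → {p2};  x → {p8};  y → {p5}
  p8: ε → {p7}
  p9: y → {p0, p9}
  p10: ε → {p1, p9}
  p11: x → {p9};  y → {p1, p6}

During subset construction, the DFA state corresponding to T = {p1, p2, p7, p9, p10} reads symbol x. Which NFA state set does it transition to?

{p1, p2, p4, p7, p8, p9, p10}

p1 on x → {p4}.
p7 on x → {p8}.
No x-transition from p2, p9, p10.
Union after reading x: {p4, p8}.
Now take the ε-closure:
From p8 via ε: add p7.
From p7 via ε: add p2.
From p2 via ε: add p1.
From p1 via ε: add p10.
From p10 via ε: add p9.
No new states can be added; the closed set is {p1, p2, p4, p7, p8, p9, p10}.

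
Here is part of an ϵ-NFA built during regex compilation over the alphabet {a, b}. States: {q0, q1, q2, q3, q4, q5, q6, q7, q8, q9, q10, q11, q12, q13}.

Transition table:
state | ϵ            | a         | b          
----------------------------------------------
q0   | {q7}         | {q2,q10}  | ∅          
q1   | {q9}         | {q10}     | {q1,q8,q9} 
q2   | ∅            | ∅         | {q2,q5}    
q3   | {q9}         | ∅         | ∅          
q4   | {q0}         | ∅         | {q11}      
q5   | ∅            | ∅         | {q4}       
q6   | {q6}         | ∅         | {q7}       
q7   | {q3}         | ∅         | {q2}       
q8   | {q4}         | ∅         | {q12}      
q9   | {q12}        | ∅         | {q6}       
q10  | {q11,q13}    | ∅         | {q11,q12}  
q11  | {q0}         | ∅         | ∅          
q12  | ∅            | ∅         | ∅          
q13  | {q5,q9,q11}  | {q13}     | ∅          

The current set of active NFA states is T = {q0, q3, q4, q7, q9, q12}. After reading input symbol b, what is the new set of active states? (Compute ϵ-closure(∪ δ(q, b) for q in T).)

q4 on b → {q11}.
q7 on b → {q2}.
q9 on b → {q6}.
No b-transition from q0, q3, q12.
Union after reading b: {q2, q6, q11}.
Now take the ϵ-closure:
From q11 via ϵ: add q0.
From q0 via ϵ: add q7.
From q7 via ϵ: add q3.
From q3 via ϵ: add q9.
From q9 via ϵ: add q12.
No new states can be added; the closed set is {q0, q2, q3, q6, q7, q9, q11, q12}.

{q0, q2, q3, q6, q7, q9, q11, q12}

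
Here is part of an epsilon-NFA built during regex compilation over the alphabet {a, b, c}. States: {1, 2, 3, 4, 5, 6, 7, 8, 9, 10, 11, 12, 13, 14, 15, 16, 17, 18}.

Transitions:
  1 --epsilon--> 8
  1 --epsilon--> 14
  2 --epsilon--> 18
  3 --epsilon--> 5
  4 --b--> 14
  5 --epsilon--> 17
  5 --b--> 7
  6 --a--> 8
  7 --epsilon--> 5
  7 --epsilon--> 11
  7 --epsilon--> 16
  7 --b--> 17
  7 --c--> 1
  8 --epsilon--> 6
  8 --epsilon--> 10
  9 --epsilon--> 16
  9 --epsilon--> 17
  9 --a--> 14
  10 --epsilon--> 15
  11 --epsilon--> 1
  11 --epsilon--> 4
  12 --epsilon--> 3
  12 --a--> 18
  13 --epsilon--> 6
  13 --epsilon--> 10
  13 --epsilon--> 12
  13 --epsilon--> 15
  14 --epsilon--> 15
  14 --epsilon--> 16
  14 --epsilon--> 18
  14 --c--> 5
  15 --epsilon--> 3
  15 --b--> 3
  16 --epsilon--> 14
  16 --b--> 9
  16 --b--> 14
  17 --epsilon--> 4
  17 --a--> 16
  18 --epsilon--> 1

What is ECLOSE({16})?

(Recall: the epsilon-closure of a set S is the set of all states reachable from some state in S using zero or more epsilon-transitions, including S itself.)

Start with {16}.
From 16 via epsilon: add 14.
From 14 via epsilon: add 15, 18.
From 15 via epsilon: add 3.
From 18 via epsilon: add 1.
From 1 via epsilon: add 8.
From 3 via epsilon: add 5.
From 5 via epsilon: add 17.
From 8 via epsilon: add 6, 10.
From 17 via epsilon: add 4.
No new states can be added; the closed set is {1, 3, 4, 5, 6, 8, 10, 14, 15, 16, 17, 18}.

{1, 3, 4, 5, 6, 8, 10, 14, 15, 16, 17, 18}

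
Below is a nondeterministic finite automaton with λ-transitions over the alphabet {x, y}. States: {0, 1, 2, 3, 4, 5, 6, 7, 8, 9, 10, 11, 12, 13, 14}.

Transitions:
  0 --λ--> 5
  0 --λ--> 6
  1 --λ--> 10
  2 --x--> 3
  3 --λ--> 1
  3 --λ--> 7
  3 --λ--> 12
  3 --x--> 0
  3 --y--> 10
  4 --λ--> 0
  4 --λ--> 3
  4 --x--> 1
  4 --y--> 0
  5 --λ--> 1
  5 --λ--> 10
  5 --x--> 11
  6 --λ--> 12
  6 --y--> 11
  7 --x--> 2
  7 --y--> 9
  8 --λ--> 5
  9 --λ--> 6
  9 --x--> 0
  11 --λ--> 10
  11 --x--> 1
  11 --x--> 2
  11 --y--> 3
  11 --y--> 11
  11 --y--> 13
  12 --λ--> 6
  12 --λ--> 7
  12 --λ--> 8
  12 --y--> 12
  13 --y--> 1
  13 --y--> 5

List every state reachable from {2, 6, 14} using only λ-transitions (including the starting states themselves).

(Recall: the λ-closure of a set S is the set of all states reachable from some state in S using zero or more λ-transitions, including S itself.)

{1, 2, 5, 6, 7, 8, 10, 12, 14}

Start with {2, 6, 14}.
From 6 via λ: add 12.
From 12 via λ: add 7, 8.
From 8 via λ: add 5.
From 5 via λ: add 1, 10.
No new states can be added; the closed set is {1, 2, 5, 6, 7, 8, 10, 12, 14}.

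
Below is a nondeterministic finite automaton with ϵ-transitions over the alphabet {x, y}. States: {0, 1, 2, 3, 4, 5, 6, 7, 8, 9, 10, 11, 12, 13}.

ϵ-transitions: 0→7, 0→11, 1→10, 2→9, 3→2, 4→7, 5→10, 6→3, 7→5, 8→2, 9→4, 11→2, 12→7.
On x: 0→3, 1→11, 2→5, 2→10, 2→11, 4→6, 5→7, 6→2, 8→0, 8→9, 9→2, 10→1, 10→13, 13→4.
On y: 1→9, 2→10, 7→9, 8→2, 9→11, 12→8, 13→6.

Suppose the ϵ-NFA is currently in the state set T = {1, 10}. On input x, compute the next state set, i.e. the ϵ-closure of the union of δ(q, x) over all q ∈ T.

1 on x → {11}.
10 on x → {1, 13}.
Union after reading x: {1, 11, 13}.
Now take the ϵ-closure:
From 1 via ϵ: add 10.
From 11 via ϵ: add 2.
From 2 via ϵ: add 9.
From 9 via ϵ: add 4.
From 4 via ϵ: add 7.
From 7 via ϵ: add 5.
No new states can be added; the closed set is {1, 2, 4, 5, 7, 9, 10, 11, 13}.

{1, 2, 4, 5, 7, 9, 10, 11, 13}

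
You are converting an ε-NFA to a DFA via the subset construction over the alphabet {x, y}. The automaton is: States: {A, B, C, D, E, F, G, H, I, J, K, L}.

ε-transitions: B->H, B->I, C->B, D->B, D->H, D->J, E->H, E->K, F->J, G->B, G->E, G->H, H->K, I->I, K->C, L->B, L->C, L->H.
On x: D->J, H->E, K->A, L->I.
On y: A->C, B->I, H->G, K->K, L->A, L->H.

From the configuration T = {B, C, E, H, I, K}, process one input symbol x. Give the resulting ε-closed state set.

H on x → {E}.
K on x → {A}.
No x-transition from B, C, E, I.
Union after reading x: {A, E}.
Now take the ε-closure:
From E via ε: add H, K.
From K via ε: add C.
From C via ε: add B.
From B via ε: add I.
No new states can be added; the closed set is {A, B, C, E, H, I, K}.

{A, B, C, E, H, I, K}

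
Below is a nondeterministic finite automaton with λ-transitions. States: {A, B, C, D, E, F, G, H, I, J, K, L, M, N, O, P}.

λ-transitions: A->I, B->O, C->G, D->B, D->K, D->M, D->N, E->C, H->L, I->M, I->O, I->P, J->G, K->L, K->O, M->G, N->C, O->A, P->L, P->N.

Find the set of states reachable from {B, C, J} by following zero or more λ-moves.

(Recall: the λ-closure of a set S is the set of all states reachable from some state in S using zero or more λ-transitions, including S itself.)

Start with {B, C, J}.
From B via λ: add O.
From C via λ: add G.
From O via λ: add A.
From A via λ: add I.
From I via λ: add M, P.
From P via λ: add L, N.
No new states can be added; the closed set is {A, B, C, G, I, J, L, M, N, O, P}.

{A, B, C, G, I, J, L, M, N, O, P}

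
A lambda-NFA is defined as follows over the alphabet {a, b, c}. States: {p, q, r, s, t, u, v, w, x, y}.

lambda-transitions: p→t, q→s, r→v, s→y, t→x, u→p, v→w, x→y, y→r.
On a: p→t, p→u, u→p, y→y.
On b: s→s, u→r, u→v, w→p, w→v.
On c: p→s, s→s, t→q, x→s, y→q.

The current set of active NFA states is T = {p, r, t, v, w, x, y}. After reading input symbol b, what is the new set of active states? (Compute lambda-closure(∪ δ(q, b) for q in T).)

w on b → {p, v}.
No b-transition from p, r, t, v, x, y.
Union after reading b: {p, v}.
Now take the lambda-closure:
From p via lambda: add t.
From v via lambda: add w.
From t via lambda: add x.
From x via lambda: add y.
From y via lambda: add r.
No new states can be added; the closed set is {p, r, t, v, w, x, y}.

{p, r, t, v, w, x, y}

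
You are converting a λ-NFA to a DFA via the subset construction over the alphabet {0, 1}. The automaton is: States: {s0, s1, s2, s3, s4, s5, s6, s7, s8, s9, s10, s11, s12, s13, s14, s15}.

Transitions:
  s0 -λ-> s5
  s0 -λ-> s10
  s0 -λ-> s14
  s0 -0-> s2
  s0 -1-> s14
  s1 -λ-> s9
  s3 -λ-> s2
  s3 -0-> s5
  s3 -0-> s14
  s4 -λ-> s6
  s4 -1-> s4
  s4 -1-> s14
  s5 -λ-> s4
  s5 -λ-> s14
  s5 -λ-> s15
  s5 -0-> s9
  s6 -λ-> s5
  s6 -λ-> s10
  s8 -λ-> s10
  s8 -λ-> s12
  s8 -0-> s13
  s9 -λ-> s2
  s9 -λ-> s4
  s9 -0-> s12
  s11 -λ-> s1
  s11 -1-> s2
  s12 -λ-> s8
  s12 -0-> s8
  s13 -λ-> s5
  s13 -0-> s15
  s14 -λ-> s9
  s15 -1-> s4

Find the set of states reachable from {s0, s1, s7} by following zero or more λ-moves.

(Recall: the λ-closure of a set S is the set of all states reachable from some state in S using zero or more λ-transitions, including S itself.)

{s0, s1, s2, s4, s5, s6, s7, s9, s10, s14, s15}

Start with {s0, s1, s7}.
From s0 via λ: add s5, s10, s14.
From s1 via λ: add s9.
From s5 via λ: add s4, s15.
From s9 via λ: add s2.
From s4 via λ: add s6.
No new states can be added; the closed set is {s0, s1, s2, s4, s5, s6, s7, s9, s10, s14, s15}.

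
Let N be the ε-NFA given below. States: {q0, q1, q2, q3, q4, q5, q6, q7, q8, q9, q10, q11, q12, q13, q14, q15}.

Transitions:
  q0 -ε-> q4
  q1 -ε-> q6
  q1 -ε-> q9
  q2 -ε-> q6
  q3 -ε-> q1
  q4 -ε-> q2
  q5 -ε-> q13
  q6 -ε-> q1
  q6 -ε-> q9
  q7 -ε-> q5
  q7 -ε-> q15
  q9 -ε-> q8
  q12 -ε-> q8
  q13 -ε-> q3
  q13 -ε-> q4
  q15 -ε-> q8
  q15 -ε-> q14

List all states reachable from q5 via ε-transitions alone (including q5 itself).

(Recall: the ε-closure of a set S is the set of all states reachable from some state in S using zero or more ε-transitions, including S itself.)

Start with {q5}.
From q5 via ε: add q13.
From q13 via ε: add q3, q4.
From q3 via ε: add q1.
From q4 via ε: add q2.
From q1 via ε: add q6, q9.
From q9 via ε: add q8.
No new states can be added; the closed set is {q1, q2, q3, q4, q5, q6, q8, q9, q13}.

{q1, q2, q3, q4, q5, q6, q8, q9, q13}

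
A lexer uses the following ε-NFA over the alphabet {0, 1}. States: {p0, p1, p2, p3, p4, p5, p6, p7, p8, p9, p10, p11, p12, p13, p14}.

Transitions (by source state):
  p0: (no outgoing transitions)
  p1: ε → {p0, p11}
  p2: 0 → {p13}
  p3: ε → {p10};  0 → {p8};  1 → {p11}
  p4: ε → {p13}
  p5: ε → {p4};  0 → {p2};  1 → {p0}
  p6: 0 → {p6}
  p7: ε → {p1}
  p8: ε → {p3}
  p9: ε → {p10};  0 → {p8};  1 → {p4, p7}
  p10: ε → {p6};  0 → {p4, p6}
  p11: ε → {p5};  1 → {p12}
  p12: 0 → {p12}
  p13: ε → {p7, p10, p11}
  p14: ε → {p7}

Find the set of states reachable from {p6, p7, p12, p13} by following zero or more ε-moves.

{p0, p1, p4, p5, p6, p7, p10, p11, p12, p13}

Start with {p6, p7, p12, p13}.
From p7 via ε: add p1.
From p13 via ε: add p10, p11.
From p1 via ε: add p0.
From p11 via ε: add p5.
From p5 via ε: add p4.
No new states can be added; the closed set is {p0, p1, p4, p5, p6, p7, p10, p11, p12, p13}.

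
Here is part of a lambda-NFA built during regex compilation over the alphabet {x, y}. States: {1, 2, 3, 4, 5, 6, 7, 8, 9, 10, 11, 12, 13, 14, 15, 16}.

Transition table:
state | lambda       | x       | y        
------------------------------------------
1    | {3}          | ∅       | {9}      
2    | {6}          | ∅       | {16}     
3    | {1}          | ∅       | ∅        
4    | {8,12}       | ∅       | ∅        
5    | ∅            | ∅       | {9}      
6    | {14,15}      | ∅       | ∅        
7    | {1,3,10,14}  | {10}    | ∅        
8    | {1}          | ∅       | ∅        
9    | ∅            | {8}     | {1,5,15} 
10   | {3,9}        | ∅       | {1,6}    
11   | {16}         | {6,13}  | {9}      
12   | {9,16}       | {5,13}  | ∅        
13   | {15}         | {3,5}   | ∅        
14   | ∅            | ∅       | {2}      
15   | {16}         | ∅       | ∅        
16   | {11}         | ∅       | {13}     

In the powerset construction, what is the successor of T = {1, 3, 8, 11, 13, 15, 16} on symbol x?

11 on x → {6, 13}.
13 on x → {3, 5}.
No x-transition from 1, 3, 8, 15, 16.
Union after reading x: {3, 5, 6, 13}.
Now take the lambda-closure:
From 3 via lambda: add 1.
From 6 via lambda: add 14, 15.
From 15 via lambda: add 16.
From 16 via lambda: add 11.
No new states can be added; the closed set is {1, 3, 5, 6, 11, 13, 14, 15, 16}.

{1, 3, 5, 6, 11, 13, 14, 15, 16}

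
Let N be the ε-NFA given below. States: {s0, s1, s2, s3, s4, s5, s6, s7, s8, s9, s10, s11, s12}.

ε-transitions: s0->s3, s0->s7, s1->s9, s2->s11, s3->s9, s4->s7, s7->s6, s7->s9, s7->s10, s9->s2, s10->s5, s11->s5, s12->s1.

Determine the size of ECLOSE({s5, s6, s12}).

Start with {s5, s6, s12}.
From s12 via ε: add s1.
From s1 via ε: add s9.
From s9 via ε: add s2.
From s2 via ε: add s11.
ε-closure = {s1, s2, s5, s6, s9, s11, s12}, which has 7 states.

7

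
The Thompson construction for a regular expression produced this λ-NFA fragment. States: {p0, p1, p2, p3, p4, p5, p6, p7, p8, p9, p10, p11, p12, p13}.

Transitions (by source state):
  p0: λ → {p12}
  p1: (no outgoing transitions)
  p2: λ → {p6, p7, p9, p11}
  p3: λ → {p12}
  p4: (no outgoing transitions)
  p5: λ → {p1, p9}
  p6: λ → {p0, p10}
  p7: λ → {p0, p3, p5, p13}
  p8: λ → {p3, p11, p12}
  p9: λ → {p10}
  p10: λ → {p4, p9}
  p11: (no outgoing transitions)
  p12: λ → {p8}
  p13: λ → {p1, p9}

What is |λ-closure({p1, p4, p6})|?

10

Start with {p1, p4, p6}.
From p6 via λ: add p0, p10.
From p0 via λ: add p12.
From p10 via λ: add p9.
From p12 via λ: add p8.
From p8 via λ: add p3, p11.
λ-closure = {p0, p1, p3, p4, p6, p8, p9, p10, p11, p12}, which has 10 states.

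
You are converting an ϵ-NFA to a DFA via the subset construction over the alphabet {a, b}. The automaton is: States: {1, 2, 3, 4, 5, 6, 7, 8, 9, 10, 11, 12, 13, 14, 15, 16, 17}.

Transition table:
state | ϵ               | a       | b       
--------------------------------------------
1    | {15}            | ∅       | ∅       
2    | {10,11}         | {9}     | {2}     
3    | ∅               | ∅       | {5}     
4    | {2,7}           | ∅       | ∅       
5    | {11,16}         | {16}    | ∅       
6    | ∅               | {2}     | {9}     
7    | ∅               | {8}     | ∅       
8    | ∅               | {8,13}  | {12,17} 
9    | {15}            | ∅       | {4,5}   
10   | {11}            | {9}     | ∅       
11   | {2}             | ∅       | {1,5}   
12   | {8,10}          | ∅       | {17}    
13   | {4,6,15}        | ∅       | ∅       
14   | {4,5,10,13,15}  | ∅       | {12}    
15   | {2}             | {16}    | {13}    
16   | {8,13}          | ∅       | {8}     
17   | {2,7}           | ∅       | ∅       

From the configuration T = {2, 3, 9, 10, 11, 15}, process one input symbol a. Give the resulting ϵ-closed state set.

{2, 4, 6, 7, 8, 9, 10, 11, 13, 15, 16}

2 on a → {9}.
10 on a → {9}.
15 on a → {16}.
No a-transition from 3, 9, 11.
Union after reading a: {9, 16}.
Now take the ϵ-closure:
From 9 via ϵ: add 15.
From 16 via ϵ: add 8, 13.
From 13 via ϵ: add 4, 6.
From 15 via ϵ: add 2.
From 2 via ϵ: add 10, 11.
From 4 via ϵ: add 7.
No new states can be added; the closed set is {2, 4, 6, 7, 8, 9, 10, 11, 13, 15, 16}.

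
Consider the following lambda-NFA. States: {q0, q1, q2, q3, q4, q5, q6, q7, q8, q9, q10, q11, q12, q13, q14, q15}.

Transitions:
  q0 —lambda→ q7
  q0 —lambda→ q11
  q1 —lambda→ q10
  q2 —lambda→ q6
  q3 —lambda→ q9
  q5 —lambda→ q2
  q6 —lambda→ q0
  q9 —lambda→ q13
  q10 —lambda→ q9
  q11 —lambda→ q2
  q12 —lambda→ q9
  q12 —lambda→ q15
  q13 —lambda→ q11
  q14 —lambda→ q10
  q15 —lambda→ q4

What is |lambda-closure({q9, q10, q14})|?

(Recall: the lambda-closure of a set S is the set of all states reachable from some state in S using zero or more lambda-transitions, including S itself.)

9

Start with {q9, q10, q14}.
From q9 via lambda: add q13.
From q13 via lambda: add q11.
From q11 via lambda: add q2.
From q2 via lambda: add q6.
From q6 via lambda: add q0.
From q0 via lambda: add q7.
lambda-closure = {q0, q2, q6, q7, q9, q10, q11, q13, q14}, which has 9 states.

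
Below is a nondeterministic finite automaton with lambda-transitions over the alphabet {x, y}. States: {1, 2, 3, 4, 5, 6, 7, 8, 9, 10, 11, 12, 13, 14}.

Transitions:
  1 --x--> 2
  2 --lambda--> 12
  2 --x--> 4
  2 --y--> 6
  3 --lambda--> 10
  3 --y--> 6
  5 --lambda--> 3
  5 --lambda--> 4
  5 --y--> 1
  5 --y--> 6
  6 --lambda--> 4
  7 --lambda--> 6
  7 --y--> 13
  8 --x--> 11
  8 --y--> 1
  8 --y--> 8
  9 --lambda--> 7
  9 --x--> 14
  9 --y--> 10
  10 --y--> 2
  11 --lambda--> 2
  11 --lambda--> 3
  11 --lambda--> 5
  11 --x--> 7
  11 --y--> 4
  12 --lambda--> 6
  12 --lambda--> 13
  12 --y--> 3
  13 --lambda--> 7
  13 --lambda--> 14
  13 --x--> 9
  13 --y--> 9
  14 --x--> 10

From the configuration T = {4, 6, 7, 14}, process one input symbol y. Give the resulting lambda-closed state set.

{4, 6, 7, 13, 14}

7 on y → {13}.
No y-transition from 4, 6, 14.
Union after reading y: {13}.
Now take the lambda-closure:
From 13 via lambda: add 7, 14.
From 7 via lambda: add 6.
From 6 via lambda: add 4.
No new states can be added; the closed set is {4, 6, 7, 13, 14}.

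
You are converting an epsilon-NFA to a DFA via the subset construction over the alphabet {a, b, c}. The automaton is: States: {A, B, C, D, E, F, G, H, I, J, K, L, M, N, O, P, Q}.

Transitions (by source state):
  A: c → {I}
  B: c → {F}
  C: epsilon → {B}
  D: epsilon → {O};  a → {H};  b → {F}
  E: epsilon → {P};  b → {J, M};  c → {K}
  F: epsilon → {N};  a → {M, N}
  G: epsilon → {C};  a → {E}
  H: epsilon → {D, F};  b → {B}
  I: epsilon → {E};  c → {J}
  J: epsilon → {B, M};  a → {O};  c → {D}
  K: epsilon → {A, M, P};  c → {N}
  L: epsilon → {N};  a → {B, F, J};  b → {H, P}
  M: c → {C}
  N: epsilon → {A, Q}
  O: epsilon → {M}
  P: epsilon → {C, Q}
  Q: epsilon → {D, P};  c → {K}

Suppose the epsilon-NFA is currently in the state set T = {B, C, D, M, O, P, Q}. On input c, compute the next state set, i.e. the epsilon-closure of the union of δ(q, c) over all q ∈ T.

B on c → {F}.
M on c → {C}.
Q on c → {K}.
No c-transition from C, D, O, P.
Union after reading c: {C, F, K}.
Now take the epsilon-closure:
From C via epsilon: add B.
From F via epsilon: add N.
From K via epsilon: add A, M, P.
From N via epsilon: add Q.
From Q via epsilon: add D.
From D via epsilon: add O.
No new states can be added; the closed set is {A, B, C, D, F, K, M, N, O, P, Q}.

{A, B, C, D, F, K, M, N, O, P, Q}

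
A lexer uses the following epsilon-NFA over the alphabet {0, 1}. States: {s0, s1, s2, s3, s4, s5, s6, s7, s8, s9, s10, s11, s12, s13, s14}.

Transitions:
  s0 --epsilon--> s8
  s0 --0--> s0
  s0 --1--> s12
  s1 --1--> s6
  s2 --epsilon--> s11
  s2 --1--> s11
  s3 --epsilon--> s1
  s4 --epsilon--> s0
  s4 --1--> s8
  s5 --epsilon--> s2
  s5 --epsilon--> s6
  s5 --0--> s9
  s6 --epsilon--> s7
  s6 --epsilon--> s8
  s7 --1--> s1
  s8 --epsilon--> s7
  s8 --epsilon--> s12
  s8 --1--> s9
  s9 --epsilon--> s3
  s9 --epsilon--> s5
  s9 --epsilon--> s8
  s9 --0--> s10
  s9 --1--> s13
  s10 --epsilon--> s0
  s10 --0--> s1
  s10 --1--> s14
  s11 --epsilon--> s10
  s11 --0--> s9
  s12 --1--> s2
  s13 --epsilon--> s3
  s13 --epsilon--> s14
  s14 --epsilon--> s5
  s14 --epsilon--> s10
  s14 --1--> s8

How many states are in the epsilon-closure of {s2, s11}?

Start with {s2, s11}.
From s11 via epsilon: add s10.
From s10 via epsilon: add s0.
From s0 via epsilon: add s8.
From s8 via epsilon: add s7, s12.
epsilon-closure = {s0, s2, s7, s8, s10, s11, s12}, which has 7 states.

7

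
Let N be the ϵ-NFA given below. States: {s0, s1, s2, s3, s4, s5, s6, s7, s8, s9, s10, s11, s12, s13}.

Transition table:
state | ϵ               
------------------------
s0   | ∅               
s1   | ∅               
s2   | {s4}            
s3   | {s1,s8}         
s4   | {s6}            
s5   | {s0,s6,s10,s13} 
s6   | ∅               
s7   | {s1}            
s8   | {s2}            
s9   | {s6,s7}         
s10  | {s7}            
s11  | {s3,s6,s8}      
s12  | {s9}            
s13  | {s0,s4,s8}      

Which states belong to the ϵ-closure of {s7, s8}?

{s1, s2, s4, s6, s7, s8}

Start with {s7, s8}.
From s7 via ϵ: add s1.
From s8 via ϵ: add s2.
From s2 via ϵ: add s4.
From s4 via ϵ: add s6.
No new states can be added; the closed set is {s1, s2, s4, s6, s7, s8}.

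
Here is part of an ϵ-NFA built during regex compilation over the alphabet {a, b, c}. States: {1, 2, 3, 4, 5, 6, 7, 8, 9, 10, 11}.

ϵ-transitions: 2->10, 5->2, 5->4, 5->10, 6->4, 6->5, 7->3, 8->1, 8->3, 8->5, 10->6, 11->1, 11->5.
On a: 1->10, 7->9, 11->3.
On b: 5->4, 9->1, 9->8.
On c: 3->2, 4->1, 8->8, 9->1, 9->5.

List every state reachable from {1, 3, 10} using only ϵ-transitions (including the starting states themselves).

Start with {1, 3, 10}.
From 10 via ϵ: add 6.
From 6 via ϵ: add 4, 5.
From 5 via ϵ: add 2.
No new states can be added; the closed set is {1, 2, 3, 4, 5, 6, 10}.

{1, 2, 3, 4, 5, 6, 10}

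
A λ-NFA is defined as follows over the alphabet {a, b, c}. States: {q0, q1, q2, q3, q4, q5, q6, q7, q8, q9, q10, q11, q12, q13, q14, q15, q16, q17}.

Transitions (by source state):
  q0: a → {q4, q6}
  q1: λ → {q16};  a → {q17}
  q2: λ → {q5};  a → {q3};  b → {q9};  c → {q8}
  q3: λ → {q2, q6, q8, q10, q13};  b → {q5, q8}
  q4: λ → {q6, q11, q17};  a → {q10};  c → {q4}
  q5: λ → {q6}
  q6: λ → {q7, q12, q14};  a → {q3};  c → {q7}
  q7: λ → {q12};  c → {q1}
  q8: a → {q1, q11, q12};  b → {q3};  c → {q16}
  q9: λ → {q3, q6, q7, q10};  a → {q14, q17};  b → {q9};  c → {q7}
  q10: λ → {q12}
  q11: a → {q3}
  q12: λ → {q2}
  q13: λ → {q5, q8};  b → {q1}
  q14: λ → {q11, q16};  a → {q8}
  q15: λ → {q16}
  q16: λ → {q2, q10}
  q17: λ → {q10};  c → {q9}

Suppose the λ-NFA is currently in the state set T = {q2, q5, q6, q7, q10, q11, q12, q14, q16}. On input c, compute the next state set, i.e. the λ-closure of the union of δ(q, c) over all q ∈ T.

{q1, q2, q5, q6, q7, q8, q10, q11, q12, q14, q16}

q2 on c → {q8}.
q6 on c → {q7}.
q7 on c → {q1}.
No c-transition from q5, q10, q11, q12, q14, q16.
Union after reading c: {q1, q7, q8}.
Now take the λ-closure:
From q1 via λ: add q16.
From q7 via λ: add q12.
From q12 via λ: add q2.
From q16 via λ: add q10.
From q2 via λ: add q5.
From q5 via λ: add q6.
From q6 via λ: add q14.
From q14 via λ: add q11.
No new states can be added; the closed set is {q1, q2, q5, q6, q7, q8, q10, q11, q12, q14, q16}.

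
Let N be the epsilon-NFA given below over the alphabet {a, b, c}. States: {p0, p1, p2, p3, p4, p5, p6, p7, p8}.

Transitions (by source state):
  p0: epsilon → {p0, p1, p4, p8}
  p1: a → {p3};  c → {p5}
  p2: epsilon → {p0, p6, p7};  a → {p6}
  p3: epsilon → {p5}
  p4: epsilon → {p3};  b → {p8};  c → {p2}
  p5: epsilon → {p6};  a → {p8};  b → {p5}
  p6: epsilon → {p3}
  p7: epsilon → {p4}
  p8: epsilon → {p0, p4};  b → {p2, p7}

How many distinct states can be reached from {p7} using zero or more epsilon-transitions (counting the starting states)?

5

Start with {p7}.
From p7 via epsilon: add p4.
From p4 via epsilon: add p3.
From p3 via epsilon: add p5.
From p5 via epsilon: add p6.
epsilon-closure = {p3, p4, p5, p6, p7}, which has 5 states.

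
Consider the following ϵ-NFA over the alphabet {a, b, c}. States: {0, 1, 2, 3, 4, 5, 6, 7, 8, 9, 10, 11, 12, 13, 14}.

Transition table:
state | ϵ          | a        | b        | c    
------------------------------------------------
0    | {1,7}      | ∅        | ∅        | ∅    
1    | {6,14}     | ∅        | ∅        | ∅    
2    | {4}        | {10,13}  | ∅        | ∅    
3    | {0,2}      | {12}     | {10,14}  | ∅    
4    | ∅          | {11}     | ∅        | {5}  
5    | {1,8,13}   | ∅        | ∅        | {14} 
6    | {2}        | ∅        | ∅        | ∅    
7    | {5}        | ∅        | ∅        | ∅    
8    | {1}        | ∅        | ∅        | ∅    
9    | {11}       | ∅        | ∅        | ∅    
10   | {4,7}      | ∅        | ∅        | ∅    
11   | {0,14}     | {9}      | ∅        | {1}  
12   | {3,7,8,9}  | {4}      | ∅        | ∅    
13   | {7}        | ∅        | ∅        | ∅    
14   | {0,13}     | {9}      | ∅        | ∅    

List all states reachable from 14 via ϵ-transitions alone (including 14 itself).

Start with {14}.
From 14 via ϵ: add 0, 13.
From 0 via ϵ: add 1, 7.
From 1 via ϵ: add 6.
From 7 via ϵ: add 5.
From 5 via ϵ: add 8.
From 6 via ϵ: add 2.
From 2 via ϵ: add 4.
No new states can be added; the closed set is {0, 1, 2, 4, 5, 6, 7, 8, 13, 14}.

{0, 1, 2, 4, 5, 6, 7, 8, 13, 14}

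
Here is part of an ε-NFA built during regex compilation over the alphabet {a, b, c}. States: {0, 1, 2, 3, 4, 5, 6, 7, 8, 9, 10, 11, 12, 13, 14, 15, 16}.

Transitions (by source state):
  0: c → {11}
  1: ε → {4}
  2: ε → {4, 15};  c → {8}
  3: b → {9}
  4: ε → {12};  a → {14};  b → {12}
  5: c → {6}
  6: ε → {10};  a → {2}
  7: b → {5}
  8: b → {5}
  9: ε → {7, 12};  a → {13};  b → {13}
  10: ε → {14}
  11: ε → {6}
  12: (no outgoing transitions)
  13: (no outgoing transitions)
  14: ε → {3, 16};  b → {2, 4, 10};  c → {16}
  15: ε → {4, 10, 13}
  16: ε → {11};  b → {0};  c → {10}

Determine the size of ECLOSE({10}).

Start with {10}.
From 10 via ε: add 14.
From 14 via ε: add 3, 16.
From 16 via ε: add 11.
From 11 via ε: add 6.
ε-closure = {3, 6, 10, 11, 14, 16}, which has 6 states.

6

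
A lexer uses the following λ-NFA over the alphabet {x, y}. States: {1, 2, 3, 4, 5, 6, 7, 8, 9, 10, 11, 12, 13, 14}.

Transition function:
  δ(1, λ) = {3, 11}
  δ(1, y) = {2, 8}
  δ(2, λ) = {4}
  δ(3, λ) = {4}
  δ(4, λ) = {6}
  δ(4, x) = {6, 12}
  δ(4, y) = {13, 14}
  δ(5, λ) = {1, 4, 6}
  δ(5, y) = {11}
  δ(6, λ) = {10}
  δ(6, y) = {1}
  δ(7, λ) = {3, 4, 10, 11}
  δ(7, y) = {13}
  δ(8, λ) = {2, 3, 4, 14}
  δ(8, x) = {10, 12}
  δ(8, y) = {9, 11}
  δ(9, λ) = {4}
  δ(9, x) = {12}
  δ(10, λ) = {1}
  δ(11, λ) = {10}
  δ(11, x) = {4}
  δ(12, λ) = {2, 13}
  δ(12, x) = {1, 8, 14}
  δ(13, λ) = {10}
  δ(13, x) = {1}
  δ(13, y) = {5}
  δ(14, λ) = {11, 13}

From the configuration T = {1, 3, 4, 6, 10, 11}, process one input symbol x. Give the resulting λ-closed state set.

4 on x → {6, 12}.
11 on x → {4}.
No x-transition from 1, 3, 6, 10.
Union after reading x: {4, 6, 12}.
Now take the λ-closure:
From 6 via λ: add 10.
From 12 via λ: add 2, 13.
From 10 via λ: add 1.
From 1 via λ: add 3, 11.
No new states can be added; the closed set is {1, 2, 3, 4, 6, 10, 11, 12, 13}.

{1, 2, 3, 4, 6, 10, 11, 12, 13}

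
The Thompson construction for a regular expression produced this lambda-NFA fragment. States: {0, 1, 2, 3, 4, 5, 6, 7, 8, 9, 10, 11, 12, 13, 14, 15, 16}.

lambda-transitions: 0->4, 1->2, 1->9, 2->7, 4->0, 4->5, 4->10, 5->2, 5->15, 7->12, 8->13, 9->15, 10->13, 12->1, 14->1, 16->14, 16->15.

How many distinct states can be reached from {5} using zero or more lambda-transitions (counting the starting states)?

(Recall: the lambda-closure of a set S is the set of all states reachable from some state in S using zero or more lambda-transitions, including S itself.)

7

Start with {5}.
From 5 via lambda: add 2, 15.
From 2 via lambda: add 7.
From 7 via lambda: add 12.
From 12 via lambda: add 1.
From 1 via lambda: add 9.
lambda-closure = {1, 2, 5, 7, 9, 12, 15}, which has 7 states.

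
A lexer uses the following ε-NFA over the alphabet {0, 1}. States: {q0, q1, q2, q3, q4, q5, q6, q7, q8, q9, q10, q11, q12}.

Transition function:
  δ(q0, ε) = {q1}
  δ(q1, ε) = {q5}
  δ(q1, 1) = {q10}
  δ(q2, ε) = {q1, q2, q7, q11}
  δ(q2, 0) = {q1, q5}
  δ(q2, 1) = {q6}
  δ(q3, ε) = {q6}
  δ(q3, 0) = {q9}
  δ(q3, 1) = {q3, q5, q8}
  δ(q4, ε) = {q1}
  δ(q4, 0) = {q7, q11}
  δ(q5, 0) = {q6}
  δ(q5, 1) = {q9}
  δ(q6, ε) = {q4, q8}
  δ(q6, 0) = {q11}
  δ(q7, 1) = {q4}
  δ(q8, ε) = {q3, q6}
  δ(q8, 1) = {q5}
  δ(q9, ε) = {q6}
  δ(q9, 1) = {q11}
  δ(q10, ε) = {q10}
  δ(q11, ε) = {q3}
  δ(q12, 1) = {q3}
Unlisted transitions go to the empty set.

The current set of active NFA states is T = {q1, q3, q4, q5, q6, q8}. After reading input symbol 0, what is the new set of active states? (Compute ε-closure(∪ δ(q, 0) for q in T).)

q3 on 0 → {q9}.
q4 on 0 → {q7, q11}.
q5 on 0 → {q6}.
q6 on 0 → {q11}.
No 0-transition from q1, q8.
Union after reading 0: {q6, q7, q9, q11}.
Now take the ε-closure:
From q6 via ε: add q4, q8.
From q11 via ε: add q3.
From q4 via ε: add q1.
From q1 via ε: add q5.
No new states can be added; the closed set is {q1, q3, q4, q5, q6, q7, q8, q9, q11}.

{q1, q3, q4, q5, q6, q7, q8, q9, q11}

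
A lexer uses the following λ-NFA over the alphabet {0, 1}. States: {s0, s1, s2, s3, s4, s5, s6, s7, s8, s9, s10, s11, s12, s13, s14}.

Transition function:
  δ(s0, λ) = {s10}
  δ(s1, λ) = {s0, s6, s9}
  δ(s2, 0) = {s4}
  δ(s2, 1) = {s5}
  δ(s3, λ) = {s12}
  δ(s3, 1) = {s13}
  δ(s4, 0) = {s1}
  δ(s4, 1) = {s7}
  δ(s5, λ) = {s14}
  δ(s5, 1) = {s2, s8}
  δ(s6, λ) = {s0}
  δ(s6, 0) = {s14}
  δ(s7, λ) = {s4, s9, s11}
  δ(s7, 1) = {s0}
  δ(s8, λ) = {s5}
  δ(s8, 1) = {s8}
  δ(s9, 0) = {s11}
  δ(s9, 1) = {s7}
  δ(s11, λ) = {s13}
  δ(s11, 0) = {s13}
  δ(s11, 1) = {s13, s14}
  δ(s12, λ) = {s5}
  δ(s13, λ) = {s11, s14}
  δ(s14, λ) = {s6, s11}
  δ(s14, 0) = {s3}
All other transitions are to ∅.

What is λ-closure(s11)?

{s0, s6, s10, s11, s13, s14}

Start with {s11}.
From s11 via λ: add s13.
From s13 via λ: add s14.
From s14 via λ: add s6.
From s6 via λ: add s0.
From s0 via λ: add s10.
No new states can be added; the closed set is {s0, s6, s10, s11, s13, s14}.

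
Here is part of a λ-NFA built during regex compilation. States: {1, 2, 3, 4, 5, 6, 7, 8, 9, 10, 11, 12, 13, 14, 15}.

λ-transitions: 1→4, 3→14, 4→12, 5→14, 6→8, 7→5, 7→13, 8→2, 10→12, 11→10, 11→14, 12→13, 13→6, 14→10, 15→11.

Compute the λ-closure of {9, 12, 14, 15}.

Start with {9, 12, 14, 15}.
From 12 via λ: add 13.
From 14 via λ: add 10.
From 15 via λ: add 11.
From 13 via λ: add 6.
From 6 via λ: add 8.
From 8 via λ: add 2.
No new states can be added; the closed set is {2, 6, 8, 9, 10, 11, 12, 13, 14, 15}.

{2, 6, 8, 9, 10, 11, 12, 13, 14, 15}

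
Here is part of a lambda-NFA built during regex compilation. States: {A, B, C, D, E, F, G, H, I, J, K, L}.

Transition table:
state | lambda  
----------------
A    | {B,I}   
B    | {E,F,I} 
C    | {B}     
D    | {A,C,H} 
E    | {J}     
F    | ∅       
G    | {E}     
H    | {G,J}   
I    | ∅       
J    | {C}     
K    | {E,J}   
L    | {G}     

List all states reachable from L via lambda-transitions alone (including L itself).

{B, C, E, F, G, I, J, L}

Start with {L}.
From L via lambda: add G.
From G via lambda: add E.
From E via lambda: add J.
From J via lambda: add C.
From C via lambda: add B.
From B via lambda: add F, I.
No new states can be added; the closed set is {B, C, E, F, G, I, J, L}.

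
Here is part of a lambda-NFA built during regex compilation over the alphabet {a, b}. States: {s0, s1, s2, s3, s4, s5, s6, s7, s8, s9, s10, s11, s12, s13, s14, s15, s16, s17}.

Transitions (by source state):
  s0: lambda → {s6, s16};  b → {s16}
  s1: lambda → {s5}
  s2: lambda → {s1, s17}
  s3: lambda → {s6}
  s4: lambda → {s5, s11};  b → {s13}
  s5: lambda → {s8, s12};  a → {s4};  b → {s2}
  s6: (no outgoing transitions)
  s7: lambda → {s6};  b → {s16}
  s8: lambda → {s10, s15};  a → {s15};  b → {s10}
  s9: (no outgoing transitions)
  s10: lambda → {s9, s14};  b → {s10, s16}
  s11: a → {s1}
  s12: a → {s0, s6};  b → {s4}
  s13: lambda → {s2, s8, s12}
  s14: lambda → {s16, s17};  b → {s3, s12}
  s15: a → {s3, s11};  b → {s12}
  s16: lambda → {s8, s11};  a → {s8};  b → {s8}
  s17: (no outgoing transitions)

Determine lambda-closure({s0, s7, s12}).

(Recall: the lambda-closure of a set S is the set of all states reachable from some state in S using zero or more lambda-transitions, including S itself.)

Start with {s0, s7, s12}.
From s0 via lambda: add s6, s16.
From s16 via lambda: add s8, s11.
From s8 via lambda: add s10, s15.
From s10 via lambda: add s9, s14.
From s14 via lambda: add s17.
No new states can be added; the closed set is {s0, s6, s7, s8, s9, s10, s11, s12, s14, s15, s16, s17}.

{s0, s6, s7, s8, s9, s10, s11, s12, s14, s15, s16, s17}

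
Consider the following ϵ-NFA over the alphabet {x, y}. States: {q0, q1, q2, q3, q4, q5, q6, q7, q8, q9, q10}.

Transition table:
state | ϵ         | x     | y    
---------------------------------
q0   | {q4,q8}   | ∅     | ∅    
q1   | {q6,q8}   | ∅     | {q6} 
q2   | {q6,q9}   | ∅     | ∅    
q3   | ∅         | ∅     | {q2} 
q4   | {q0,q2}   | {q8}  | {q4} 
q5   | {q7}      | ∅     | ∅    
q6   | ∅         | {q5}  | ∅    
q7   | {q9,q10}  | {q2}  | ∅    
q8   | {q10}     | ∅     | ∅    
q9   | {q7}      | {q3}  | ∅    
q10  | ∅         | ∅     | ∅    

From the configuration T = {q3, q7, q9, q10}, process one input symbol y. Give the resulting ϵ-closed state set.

q3 on y → {q2}.
No y-transition from q7, q9, q10.
Union after reading y: {q2}.
Now take the ϵ-closure:
From q2 via ϵ: add q6, q9.
From q9 via ϵ: add q7.
From q7 via ϵ: add q10.
No new states can be added; the closed set is {q2, q6, q7, q9, q10}.

{q2, q6, q7, q9, q10}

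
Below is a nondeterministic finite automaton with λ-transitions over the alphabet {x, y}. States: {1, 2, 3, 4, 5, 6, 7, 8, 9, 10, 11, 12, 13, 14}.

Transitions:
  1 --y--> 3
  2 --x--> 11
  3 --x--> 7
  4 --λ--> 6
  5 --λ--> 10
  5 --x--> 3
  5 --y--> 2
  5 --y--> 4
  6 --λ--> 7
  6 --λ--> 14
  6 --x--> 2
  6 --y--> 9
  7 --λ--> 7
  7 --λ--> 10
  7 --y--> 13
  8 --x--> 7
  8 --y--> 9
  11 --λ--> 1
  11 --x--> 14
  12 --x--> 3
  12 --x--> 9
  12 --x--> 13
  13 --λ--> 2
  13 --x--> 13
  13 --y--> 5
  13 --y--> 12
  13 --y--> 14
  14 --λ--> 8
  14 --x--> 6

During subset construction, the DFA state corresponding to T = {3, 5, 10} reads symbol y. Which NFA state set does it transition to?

{2, 4, 6, 7, 8, 10, 14}

5 on y → {2, 4}.
No y-transition from 3, 10.
Union after reading y: {2, 4}.
Now take the λ-closure:
From 4 via λ: add 6.
From 6 via λ: add 7, 14.
From 7 via λ: add 10.
From 14 via λ: add 8.
No new states can be added; the closed set is {2, 4, 6, 7, 8, 10, 14}.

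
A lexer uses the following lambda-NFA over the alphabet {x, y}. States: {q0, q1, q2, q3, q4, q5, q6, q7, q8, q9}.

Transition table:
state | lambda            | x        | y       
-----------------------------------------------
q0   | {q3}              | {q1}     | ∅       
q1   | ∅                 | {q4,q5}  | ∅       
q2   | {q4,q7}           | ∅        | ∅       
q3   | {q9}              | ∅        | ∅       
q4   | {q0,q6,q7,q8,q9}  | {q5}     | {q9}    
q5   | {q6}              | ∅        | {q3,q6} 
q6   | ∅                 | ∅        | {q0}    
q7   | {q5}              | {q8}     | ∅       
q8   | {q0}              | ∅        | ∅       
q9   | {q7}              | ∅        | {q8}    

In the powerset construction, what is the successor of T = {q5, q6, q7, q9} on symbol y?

{q0, q3, q5, q6, q7, q8, q9}

q5 on y → {q3, q6}.
q6 on y → {q0}.
q9 on y → {q8}.
No y-transition from q7.
Union after reading y: {q0, q3, q6, q8}.
Now take the lambda-closure:
From q3 via lambda: add q9.
From q9 via lambda: add q7.
From q7 via lambda: add q5.
No new states can be added; the closed set is {q0, q3, q5, q6, q7, q8, q9}.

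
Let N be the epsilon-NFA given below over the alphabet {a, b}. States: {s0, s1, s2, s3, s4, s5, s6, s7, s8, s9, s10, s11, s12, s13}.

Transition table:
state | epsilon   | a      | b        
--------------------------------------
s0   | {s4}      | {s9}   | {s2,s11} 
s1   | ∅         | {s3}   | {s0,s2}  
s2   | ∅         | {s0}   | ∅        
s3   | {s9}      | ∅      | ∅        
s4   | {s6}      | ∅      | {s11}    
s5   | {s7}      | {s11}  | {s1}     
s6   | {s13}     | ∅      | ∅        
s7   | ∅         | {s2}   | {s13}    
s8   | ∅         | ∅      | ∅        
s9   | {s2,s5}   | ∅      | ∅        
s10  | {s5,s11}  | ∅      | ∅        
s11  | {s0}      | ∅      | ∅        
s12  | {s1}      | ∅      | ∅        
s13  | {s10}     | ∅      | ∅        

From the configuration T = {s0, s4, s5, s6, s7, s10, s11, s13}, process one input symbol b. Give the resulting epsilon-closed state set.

s0 on b → {s2, s11}.
s4 on b → {s11}.
s5 on b → {s1}.
s7 on b → {s13}.
No b-transition from s6, s10, s11, s13.
Union after reading b: {s1, s2, s11, s13}.
Now take the epsilon-closure:
From s11 via epsilon: add s0.
From s13 via epsilon: add s10.
From s0 via epsilon: add s4.
From s10 via epsilon: add s5.
From s4 via epsilon: add s6.
From s5 via epsilon: add s7.
No new states can be added; the closed set is {s0, s1, s2, s4, s5, s6, s7, s10, s11, s13}.

{s0, s1, s2, s4, s5, s6, s7, s10, s11, s13}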